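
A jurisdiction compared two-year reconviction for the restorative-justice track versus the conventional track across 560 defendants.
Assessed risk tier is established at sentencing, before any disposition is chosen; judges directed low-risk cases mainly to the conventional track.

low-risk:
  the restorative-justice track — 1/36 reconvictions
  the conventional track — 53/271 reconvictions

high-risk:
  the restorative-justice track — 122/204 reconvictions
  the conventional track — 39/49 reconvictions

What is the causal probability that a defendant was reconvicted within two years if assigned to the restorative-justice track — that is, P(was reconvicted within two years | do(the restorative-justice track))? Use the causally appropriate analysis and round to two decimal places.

0.29

Nothing the disposition does changes assessed risk tier; the imbalance is an allocation artefact. With assessed risk tier also predicting the outcome, the pooled figure is confounded, and the within-stratum comparison is the causal one.
Standardising the restorative-justice track to the population assessed risk tier mix: 0.548·1/36 + 0.452·122/204 = 0.285.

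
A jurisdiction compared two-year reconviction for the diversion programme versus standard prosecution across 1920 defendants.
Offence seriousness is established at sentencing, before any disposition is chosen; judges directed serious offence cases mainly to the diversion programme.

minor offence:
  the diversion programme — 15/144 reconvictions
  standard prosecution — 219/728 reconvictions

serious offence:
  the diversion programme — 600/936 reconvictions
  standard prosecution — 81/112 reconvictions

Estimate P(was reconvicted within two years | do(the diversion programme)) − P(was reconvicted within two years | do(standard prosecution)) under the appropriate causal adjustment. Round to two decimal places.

The stratified and pooled comparisons disagree (the diversion programme wins within each offence seriousness; standard prosecution wins overall), so the answer turns on the causal role of offence seriousness.
Here offence seriousness is a common cause — it drives both which disposition a case falls under and the outcome. The crude comparison mixes populations; the stratum-specific rates are the causally relevant ones.
Adjusting over the population distribution of offence seriousness: 0.454·(0.104−0.301) + 0.546·(0.641−0.723) = -0.134.

-0.13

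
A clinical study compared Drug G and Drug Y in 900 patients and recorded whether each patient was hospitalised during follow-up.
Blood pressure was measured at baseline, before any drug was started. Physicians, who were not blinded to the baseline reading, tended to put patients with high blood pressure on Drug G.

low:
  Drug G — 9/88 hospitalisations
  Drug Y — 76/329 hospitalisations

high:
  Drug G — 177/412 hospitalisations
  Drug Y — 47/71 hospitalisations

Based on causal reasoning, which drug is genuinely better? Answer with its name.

Blood pressure is set before the drug has any effect — it is not caused by the drug — and it independently drives the outcome. That makes it a confounder, so the causal comparison is within blood pressure levels.
Within each level — low: 10.2% vs 23.1%; high: 43.0% vs 66.2% — Drug G is lower every time.

Drug G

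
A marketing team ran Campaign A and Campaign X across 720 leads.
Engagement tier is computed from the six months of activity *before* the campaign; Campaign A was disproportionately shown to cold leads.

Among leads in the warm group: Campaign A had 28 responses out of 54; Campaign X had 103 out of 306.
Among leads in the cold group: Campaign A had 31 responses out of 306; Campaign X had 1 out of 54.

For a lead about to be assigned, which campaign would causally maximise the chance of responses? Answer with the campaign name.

Campaign A

The stratified and pooled comparisons disagree (Campaign A wins within each engagement tier; Campaign X wins overall), so the answer turns on the causal role of engagement tier.
Here engagement tier is a common cause — it drives both which campaign a case falls under and the outcome. The crude comparison mixes populations; the stratum-specific rates are the causally relevant ones.
Within each level — warm: 51.9% vs 33.7%; cold: 10.1% vs 1.9% — Campaign A is higher every time.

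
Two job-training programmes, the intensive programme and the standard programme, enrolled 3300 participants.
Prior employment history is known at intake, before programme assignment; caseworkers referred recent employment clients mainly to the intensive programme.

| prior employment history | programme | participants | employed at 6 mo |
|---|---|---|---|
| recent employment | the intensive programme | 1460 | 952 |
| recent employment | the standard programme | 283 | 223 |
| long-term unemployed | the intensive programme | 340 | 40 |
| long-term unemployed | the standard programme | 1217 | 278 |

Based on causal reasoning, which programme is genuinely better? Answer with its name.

The stratified and pooled comparisons disagree (the standard programme wins within each prior employment history; the intensive programme wins overall), so the answer turns on the causal role of prior employment history.
Since prior employment history is a pre-existing factor (not a product of the programme) and it affects the outcome on its own, it is a confounder. The stratified rates, not the pooled rate, identify the causal effect.
Within each level — recent employment: 65.2% vs 78.8%; long-term unemployed: 11.8% vs 22.8% — the standard programme is higher every time.

the standard programme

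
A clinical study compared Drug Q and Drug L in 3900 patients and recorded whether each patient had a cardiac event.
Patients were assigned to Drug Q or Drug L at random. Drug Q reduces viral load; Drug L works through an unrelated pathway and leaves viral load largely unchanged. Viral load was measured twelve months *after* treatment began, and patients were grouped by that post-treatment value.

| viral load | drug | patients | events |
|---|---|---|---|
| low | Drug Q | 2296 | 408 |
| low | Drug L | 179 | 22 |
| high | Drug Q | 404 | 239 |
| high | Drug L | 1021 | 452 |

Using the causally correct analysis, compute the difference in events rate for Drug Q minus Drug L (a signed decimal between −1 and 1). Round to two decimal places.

Viral load here is a post-treatment variable shaped by the drug; conditioning on it would introduce bias rather than remove it. The overall comparison is the causal one.
The causal difference is the pooled difference: 0.240 − 0.395 = -0.155.

-0.16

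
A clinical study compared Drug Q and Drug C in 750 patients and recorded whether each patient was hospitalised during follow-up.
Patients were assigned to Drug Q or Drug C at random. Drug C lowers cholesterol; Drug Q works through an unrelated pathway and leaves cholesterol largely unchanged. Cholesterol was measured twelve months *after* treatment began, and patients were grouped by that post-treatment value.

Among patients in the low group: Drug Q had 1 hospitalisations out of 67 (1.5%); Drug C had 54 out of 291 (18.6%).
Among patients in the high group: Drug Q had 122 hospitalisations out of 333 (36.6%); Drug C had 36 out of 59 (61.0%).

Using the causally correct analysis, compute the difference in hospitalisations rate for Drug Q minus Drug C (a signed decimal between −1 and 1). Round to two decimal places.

+0.05

Drug Q is lower inside every cholesterol stratum but Drug C is lower in aggregate. Whether to stratify depends on how cholesterol relates to the drug.
Because the drug influences cholesterol, cholesterol is a post-treatment mediator, not a confounder. Stratifying on it would bias the estimate; the causal effect is the crude pooled difference.
The causal difference is the pooled difference: 0.307 − 0.257 = +0.050.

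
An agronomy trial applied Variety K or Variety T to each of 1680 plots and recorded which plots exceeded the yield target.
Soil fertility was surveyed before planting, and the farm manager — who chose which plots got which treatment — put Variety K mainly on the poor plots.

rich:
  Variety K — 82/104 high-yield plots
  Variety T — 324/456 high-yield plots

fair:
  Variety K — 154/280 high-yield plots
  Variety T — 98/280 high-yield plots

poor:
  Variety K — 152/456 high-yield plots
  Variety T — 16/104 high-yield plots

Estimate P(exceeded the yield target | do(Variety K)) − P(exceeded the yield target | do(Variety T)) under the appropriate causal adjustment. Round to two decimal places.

+0.15

Nothing the variety does changes soil fertility; the imbalance is an allocation artefact. With soil fertility also predicting the outcome, the pooled figure is confounded, and the within-stratum comparison is the causal one.
Adjusting over the population distribution of soil fertility: 0.333·(0.788−0.711) + 0.333·(0.550−0.350) + 0.333·(0.333−0.154) = +0.152.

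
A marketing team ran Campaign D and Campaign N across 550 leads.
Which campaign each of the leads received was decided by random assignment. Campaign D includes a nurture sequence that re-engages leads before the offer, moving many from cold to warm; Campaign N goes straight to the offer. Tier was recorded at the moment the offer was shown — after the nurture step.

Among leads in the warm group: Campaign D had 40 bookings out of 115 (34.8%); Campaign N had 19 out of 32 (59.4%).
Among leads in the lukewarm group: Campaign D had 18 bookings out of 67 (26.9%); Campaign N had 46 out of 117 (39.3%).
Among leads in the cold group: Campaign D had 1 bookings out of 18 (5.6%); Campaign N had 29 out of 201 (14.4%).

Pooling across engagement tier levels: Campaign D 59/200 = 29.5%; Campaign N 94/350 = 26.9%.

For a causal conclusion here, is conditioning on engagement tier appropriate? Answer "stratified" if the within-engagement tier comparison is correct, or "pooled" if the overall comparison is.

pooled

Engagement tier is recorded after the campaign and is itself shifted by it — it sits on the causal path from campaign to outcome. Conditioning on a mediator would strip out part of the effect we want; the pooled comparison gives the total causal effect.
Pooled: Campaign D 29.5% vs Campaign N 26.9%; Campaign D is higher overall.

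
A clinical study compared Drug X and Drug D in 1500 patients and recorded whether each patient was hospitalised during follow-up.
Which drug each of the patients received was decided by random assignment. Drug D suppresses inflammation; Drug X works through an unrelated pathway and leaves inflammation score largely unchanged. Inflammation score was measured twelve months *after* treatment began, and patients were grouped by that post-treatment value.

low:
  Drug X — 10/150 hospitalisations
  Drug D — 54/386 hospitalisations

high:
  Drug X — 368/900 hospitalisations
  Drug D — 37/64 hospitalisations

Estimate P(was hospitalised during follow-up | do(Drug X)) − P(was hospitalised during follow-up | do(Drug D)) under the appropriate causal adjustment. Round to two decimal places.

Within every inflammation score level Drug X has the lower rate, yet pooled Drug D does — Simpson's reversal.
Inflammation score lies on the pathway drug → inflammation score → outcome, so adjusting for it blocks the indirect effect. For the total causal effect of drug, use the unadjusted pooled rates.
The causal difference is the pooled difference: 0.360 − 0.202 = +0.158.

+0.16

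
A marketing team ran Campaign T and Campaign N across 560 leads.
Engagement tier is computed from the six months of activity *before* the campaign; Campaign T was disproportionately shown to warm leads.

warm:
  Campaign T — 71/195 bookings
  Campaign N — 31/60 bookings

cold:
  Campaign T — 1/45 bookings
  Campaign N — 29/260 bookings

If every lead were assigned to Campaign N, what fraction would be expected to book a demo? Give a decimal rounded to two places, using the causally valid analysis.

0.30

Engagement tier is set before the campaign has any effect — it is not caused by the campaign — and it independently drives the outcome. That makes it a confounder, so the causal comparison is within engagement tier levels.
Standardising Campaign N to the population engagement tier mix: 0.455·31/60 + 0.545·29/260 = 0.296.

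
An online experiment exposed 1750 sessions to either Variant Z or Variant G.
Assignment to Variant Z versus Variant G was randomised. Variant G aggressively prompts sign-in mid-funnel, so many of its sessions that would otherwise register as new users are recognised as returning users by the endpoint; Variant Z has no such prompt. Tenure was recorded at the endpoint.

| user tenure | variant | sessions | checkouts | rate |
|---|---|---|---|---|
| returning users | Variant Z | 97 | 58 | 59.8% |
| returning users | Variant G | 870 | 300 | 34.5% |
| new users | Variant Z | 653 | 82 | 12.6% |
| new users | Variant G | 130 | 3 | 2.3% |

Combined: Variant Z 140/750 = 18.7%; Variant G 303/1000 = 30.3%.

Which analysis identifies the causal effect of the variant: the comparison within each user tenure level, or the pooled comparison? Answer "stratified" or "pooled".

Within every user tenure level Variant Z has the higher rate, yet pooled Variant G does — Simpson's reversal.
User tenure lies on the pathway variant → user tenure → outcome, so adjusting for it blocks the indirect effect. For the total causal effect of variant, use the unadjusted pooled rates.
Pooled: Variant Z 18.7% vs Variant G 30.3%; Variant G is higher overall.

pooled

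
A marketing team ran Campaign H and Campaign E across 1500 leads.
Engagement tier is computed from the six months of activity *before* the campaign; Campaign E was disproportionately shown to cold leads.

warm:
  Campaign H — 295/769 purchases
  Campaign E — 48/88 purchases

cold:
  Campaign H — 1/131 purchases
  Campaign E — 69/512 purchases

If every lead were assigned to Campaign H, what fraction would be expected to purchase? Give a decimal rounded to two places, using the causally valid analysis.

0.22

Engagement tier differs across campaigns for reasons unrelated to any effect of the campaign itself, and it separately predicts the outcome — a classic confounder. We must compare within engagement tier levels.
Standardising Campaign H to the population engagement tier mix: 0.571·295/769 + 0.429·1/131 = 0.222.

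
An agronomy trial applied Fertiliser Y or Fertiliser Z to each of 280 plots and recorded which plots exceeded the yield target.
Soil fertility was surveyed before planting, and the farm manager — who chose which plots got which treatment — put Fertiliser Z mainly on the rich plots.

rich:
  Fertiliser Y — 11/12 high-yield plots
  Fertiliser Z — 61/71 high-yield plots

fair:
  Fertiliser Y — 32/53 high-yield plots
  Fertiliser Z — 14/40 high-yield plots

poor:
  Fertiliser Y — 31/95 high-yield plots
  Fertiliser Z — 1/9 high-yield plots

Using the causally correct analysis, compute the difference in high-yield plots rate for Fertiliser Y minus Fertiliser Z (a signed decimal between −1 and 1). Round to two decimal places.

The stratified and pooled comparisons disagree (Fertiliser Y wins within each soil fertility; Fertiliser Z wins overall), so the answer turns on the causal role of soil fertility.
Here soil fertility is a common cause — it drives both which fertiliser a case falls under and the outcome. The crude comparison mixes populations; the stratum-specific rates are the causally relevant ones.
Adjusting over the population distribution of soil fertility: 0.296·(0.917−0.859) + 0.332·(0.604−0.350) + 0.371·(0.326−0.111) = +0.181.

+0.18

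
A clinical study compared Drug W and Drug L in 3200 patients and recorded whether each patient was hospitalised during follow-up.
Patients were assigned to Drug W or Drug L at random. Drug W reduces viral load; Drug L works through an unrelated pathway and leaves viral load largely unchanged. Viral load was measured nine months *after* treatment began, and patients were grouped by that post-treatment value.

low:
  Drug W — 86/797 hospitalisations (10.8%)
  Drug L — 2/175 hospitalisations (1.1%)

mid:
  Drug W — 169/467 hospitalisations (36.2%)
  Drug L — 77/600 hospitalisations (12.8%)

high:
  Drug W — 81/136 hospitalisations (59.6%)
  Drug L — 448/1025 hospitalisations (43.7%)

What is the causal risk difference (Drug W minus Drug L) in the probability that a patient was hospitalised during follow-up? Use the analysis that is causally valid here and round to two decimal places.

-0.05

Viral load here is a post-treatment variable shaped by the drug; conditioning on it would introduce bias rather than remove it. The overall comparison is the causal one.
The causal difference is the pooled difference: 0.240 − 0.293 = -0.053.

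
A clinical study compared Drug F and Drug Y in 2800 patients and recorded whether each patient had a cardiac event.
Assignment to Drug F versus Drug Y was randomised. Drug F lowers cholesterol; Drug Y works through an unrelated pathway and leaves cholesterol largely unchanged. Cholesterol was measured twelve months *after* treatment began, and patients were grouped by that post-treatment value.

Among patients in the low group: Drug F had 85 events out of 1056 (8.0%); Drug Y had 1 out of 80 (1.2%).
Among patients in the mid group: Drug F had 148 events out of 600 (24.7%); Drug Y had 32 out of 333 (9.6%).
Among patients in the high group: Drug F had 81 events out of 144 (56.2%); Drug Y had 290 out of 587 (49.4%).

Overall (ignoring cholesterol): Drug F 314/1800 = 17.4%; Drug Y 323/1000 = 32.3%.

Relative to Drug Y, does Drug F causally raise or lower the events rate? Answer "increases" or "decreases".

Cholesterol lies on the pathway drug → cholesterol → outcome, so adjusting for it blocks the indirect effect. For the total causal effect of drug, use the unadjusted pooled rates.
Pooled: Drug F 17.4% vs Drug Y 32.3%; Drug F is lower overall.

decreases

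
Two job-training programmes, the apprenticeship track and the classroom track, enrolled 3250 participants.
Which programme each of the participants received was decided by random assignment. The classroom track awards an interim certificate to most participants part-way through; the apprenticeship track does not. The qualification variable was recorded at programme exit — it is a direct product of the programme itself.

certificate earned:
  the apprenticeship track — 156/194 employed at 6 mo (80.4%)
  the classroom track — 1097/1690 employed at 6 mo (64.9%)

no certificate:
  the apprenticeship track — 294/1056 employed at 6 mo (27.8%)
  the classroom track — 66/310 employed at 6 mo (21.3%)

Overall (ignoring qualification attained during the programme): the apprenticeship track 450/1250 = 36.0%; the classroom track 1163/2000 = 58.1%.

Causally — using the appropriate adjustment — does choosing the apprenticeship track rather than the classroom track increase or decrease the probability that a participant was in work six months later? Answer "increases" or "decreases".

decreases

Qualification attained during the programme here is a post-treatment variable shaped by the programme; conditioning on it would introduce bias rather than remove it. The overall comparison is the causal one.
Pooled: the apprenticeship track 36.0% vs the classroom track 58.1%; the classroom track is higher overall.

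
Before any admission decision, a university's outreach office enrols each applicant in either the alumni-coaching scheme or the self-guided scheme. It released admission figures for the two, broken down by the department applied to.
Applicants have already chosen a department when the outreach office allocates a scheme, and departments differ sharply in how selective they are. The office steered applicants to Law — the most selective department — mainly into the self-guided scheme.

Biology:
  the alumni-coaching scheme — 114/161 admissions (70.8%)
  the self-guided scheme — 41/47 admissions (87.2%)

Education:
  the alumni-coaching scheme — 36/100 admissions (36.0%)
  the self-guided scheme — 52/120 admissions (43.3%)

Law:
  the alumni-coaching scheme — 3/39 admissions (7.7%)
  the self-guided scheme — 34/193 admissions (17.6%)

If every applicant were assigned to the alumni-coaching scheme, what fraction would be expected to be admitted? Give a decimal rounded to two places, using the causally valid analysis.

0.37

The imbalance in department arose from how applicants were allocated, not from anything the outreach scheme did; and department independently affects the outcome. The pooled gap is confounded — condition on department.
Standardising the alumni-coaching scheme to the population department mix: 0.315·114/161 + 0.333·36/100 + 0.352·3/39 = 0.370.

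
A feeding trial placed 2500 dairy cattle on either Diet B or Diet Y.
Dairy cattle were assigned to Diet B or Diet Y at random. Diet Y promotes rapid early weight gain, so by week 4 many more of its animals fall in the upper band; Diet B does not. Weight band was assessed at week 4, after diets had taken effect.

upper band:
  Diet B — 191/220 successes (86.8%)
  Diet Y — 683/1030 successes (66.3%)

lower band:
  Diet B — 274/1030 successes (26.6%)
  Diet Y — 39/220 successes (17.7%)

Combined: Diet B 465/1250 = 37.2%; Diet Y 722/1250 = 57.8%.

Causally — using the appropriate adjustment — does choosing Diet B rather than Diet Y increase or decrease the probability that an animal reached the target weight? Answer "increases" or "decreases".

Stratifying would compare diets among dairy cattle the diets themselves sorted into week-4 weight band groups — a form of selection on an intermediate. The unconditioned pooled rates give the total causal effect.
Pooled: Diet B 37.2% vs Diet Y 57.8%; Diet Y is higher overall.

decreases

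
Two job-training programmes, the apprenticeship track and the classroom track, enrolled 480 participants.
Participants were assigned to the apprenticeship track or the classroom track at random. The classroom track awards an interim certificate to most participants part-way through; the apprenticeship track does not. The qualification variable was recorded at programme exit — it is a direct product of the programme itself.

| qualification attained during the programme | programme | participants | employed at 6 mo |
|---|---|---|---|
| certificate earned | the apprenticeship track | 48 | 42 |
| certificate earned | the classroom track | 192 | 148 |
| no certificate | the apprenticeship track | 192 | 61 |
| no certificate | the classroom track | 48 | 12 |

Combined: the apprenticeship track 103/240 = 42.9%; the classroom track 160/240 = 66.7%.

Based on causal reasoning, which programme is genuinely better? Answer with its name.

the classroom track

The distribution of qualification attained during the programme is itself part of what the programme does — it is an intermediate outcome. Holding it fixed would remove that part of the effect; the total effect is the pooled difference.
Pooled: the apprenticeship track 42.9% vs the classroom track 66.7%; the classroom track is higher overall.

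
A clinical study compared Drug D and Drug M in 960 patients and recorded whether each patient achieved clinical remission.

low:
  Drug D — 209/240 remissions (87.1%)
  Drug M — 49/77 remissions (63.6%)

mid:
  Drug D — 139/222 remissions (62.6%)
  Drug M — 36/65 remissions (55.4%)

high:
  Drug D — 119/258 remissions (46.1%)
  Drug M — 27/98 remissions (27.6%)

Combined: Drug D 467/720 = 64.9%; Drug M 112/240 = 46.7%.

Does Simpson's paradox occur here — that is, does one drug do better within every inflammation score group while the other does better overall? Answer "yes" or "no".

no

Within each inflammation score level (low 87.1% vs 63.6%; mid 62.6% vs 55.4%; high 46.1% vs 27.6%), Drug D has the higher rate every time. Pooled: 64.9% vs 46.7% — Drug D has the higher rate overall. They agree.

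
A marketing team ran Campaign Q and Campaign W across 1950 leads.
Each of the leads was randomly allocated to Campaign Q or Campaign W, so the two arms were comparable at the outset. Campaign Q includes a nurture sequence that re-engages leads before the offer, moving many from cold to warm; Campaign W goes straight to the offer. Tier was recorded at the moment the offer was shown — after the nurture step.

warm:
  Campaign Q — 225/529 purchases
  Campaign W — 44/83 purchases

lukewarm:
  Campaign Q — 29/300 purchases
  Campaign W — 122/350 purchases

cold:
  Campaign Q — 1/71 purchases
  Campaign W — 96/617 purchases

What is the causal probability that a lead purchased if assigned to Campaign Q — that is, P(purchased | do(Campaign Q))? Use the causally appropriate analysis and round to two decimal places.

The stratified and pooled comparisons disagree (Campaign W wins within each engagement tier; Campaign Q wins overall), so the answer turns on the causal role of engagement tier.
Engagement tier is recorded after the campaign and is itself shifted by it — it sits on the causal path from campaign to outcome. Conditioning on a mediator would strip out part of the effect we want; the pooled comparison gives the total causal effect.
So P(outcome | do(Campaign Q)) is just the pooled rate for Campaign Q: 255/900 = 0.283.

0.28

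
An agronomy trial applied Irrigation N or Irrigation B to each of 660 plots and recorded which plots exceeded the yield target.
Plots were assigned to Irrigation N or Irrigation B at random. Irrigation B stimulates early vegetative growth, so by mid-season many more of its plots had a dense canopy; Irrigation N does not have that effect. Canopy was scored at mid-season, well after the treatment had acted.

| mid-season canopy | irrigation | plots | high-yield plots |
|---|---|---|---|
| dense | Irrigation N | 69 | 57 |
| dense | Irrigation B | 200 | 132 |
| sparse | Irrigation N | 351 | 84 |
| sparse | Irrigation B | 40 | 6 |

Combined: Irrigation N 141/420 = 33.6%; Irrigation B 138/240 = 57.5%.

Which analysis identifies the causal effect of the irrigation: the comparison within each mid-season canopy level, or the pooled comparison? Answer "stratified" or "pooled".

pooled

Irrigation N is higher inside every mid-season canopy stratum but Irrigation B is higher in aggregate. Whether to stratify depends on how mid-season canopy relates to the irrigation.
The distribution of mid-season canopy is itself part of what the irrigation does — it is an intermediate outcome. Holding it fixed would remove that part of the effect; the total effect is the pooled difference.
Pooled: Irrigation N 33.6% vs Irrigation B 57.5%; Irrigation B is higher overall.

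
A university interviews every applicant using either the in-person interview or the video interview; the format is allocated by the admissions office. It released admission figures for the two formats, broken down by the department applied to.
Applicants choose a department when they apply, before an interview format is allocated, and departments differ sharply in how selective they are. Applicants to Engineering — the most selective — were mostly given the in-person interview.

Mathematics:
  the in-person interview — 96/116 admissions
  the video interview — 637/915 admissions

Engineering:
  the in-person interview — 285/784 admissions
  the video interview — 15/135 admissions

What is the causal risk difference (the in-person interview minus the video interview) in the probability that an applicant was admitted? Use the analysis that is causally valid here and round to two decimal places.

+0.19

the in-person interview is higher inside every department stratum but the video interview is higher in aggregate. Whether to stratify depends on how department relates to the interview format.
Department is set before the interview format has any effect — it is not caused by the interview format — and it independently drives the outcome. That makes it a confounder, so the causal comparison is within department levels.
Adjusting over the population distribution of department: 0.529·(0.828−0.696) + 0.471·(0.364−0.111) = +0.188.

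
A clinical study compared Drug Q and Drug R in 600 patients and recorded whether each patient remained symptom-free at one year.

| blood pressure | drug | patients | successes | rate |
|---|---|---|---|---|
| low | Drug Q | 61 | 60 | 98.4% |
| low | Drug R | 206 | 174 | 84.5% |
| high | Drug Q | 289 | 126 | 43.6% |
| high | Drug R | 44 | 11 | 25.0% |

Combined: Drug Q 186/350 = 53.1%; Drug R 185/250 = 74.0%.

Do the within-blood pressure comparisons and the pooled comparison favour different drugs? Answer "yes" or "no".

Within each blood pressure level (low 98.4% vs 84.5%; high 43.6% vs 25.0%), Drug Q has the higher rate every time. Pooled: 53.1% vs 74.0% — Drug R has the higher rate overall. The two comparisons disagree.

yes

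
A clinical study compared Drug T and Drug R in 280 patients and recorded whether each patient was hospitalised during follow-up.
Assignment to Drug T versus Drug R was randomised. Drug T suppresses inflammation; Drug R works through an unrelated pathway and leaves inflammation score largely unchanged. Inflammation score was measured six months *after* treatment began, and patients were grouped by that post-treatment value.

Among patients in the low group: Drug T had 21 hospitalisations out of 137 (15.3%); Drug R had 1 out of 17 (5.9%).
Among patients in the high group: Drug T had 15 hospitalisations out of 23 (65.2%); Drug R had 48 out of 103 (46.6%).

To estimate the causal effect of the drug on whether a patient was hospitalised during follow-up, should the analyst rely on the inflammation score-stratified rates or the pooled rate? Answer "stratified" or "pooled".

pooled

Because the drug influences inflammation score, inflammation score is a post-treatment mediator, not a confounder. Stratifying on it would bias the estimate; the causal effect is the crude pooled difference.
Pooled: Drug T 22.5% vs Drug R 40.8%; Drug T is lower overall.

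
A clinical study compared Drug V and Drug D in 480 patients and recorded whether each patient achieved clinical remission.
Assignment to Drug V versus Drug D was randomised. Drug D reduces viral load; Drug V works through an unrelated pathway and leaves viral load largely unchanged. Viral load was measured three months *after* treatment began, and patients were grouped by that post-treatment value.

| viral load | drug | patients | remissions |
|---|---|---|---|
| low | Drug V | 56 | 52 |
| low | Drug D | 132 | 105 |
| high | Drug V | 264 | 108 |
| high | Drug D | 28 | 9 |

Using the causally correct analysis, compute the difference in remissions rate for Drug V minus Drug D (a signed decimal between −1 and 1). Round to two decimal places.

Stratifying would compare drugs among patients the drugs themselves sorted into viral load groups — a form of selection on an intermediate. The unconditioned pooled rates give the total causal effect.
The causal difference is the pooled difference: 0.500 − 0.713 = -0.212.

-0.21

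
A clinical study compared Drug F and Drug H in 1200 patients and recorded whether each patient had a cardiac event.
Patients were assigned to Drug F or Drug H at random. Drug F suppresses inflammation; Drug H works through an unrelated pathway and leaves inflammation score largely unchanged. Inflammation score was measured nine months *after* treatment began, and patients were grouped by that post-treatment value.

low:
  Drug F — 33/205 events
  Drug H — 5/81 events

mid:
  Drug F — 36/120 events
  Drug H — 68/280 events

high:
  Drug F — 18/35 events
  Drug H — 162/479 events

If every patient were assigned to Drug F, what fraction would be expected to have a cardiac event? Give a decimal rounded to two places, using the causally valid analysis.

0.24

Inflammation score is downstream of the drug. One should not condition on a consequence of treatment, so the overall rates are the right comparison.
So P(outcome | do(Drug F)) is just the pooled rate for Drug F: 87/360 = 0.242.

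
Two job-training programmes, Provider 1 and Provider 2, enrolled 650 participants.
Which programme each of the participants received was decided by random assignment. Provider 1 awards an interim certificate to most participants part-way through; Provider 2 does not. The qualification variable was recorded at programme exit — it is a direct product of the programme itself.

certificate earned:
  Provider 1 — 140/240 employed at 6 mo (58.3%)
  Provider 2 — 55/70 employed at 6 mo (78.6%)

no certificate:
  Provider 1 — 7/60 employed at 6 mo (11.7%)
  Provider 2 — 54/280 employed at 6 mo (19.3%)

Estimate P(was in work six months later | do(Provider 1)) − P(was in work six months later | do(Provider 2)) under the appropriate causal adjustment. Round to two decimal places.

The distribution of qualification attained during the programme is itself part of what the programme does — it is an intermediate outcome. Holding it fixed would remove that part of the effect; the total effect is the pooled difference.
The causal difference is the pooled difference: 0.490 − 0.311 = +0.179.

+0.18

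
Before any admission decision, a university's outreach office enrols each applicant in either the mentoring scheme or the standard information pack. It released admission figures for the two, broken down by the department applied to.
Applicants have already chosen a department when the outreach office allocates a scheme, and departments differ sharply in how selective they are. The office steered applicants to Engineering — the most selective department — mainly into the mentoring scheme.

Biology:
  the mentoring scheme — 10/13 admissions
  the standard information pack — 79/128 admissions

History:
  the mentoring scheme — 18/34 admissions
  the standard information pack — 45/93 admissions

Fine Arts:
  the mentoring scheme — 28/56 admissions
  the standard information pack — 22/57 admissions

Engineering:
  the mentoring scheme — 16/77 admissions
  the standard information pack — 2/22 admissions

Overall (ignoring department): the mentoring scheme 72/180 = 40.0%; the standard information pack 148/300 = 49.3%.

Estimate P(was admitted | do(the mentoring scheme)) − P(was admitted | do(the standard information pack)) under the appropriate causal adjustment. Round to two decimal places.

Here department is a common cause — it drives both which outreach scheme a case falls under and the outcome. The crude comparison mixes populations; the stratum-specific rates are the causally relevant ones.
Adjusting over the population distribution of department: 0.294·(0.769−0.617) + 0.265·(0.529−0.484) + 0.235·(0.500−0.386) + 0.206·(0.208−0.091) = +0.108.

+0.11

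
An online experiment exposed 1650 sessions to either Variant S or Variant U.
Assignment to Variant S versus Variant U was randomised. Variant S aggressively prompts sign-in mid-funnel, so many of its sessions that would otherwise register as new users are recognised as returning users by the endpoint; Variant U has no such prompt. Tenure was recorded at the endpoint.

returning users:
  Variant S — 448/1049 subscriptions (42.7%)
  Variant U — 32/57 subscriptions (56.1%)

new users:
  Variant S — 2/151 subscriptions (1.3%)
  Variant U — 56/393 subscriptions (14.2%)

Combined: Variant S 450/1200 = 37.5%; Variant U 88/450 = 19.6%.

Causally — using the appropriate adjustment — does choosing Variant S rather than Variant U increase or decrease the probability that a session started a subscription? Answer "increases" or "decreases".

increases

Within every user tenure level Variant U has the higher rate, yet pooled Variant S does — Simpson's reversal.
User tenure is recorded after the variant and is itself shifted by it — it sits on the causal path from variant to outcome. Conditioning on a mediator would strip out part of the effect we want; the pooled comparison gives the total causal effect.
Pooled: Variant S 37.5% vs Variant U 19.6%; Variant S is higher overall.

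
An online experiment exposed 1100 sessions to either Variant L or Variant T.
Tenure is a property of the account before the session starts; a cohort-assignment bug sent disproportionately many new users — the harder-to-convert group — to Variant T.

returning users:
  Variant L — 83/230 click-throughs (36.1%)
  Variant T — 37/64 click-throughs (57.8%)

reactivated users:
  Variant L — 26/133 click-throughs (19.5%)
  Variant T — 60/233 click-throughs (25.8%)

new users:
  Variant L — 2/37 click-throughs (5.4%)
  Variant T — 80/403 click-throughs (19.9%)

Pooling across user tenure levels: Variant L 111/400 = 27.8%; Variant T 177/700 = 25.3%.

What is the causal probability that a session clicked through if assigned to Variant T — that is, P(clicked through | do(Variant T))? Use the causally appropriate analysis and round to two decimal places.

0.32

Nothing the variant does changes user tenure; the imbalance is an allocation artefact. With user tenure also predicting the outcome, the pooled figure is confounded, and the within-stratum comparison is the causal one.
Standardising Variant T to the population user tenure mix: 0.267·37/64 + 0.333·60/233 + 0.400·80/403 = 0.320.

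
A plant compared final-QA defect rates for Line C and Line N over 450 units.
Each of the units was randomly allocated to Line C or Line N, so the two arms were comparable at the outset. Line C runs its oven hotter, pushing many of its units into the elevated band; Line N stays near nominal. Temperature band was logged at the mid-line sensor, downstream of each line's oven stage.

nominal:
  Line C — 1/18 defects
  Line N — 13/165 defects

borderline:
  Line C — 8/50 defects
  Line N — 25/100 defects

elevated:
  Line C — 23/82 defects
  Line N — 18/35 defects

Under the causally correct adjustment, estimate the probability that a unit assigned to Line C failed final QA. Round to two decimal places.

0.21

The distribution of in-process temperature band is itself part of what the line does — it is an intermediate outcome. Holding it fixed would remove that part of the effect; the total effect is the pooled difference.
So P(outcome | do(Line C)) is just the pooled rate for Line C: 32/150 = 0.213.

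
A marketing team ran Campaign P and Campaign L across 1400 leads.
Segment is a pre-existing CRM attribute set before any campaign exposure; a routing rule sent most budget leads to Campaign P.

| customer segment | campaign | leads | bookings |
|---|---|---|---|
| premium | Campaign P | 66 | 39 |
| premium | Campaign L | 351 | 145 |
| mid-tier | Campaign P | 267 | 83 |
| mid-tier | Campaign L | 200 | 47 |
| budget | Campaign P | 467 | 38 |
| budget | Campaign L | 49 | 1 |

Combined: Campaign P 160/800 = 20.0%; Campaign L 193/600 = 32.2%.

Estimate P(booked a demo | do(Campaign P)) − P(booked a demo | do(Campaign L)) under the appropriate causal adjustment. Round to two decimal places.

Within every customer segment level Campaign P has the higher rate, yet pooled Campaign L does — Simpson's reversal.
Nothing the campaign does changes customer segment; the imbalance is an allocation artefact. With customer segment also predicting the outcome, the pooled figure is confounded, and the within-stratum comparison is the causal one.
Adjusting over the population distribution of customer segment: 0.298·(0.591−0.413) + 0.334·(0.311−0.235) + 0.369·(0.081−0.020) = +0.101.

+0.10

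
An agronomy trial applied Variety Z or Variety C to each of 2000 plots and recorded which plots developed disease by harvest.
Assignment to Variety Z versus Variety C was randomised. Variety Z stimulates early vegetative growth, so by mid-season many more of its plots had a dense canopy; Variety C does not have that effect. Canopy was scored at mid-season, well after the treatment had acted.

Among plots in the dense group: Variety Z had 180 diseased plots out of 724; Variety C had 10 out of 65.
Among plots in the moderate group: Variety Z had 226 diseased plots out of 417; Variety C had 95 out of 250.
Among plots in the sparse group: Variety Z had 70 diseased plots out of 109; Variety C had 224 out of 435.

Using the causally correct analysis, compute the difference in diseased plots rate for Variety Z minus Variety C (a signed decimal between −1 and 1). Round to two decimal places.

-0.06

Within every mid-season canopy level Variety C has the lower rate, yet pooled Variety Z does — Simpson's reversal.
Because the variety influences mid-season canopy, mid-season canopy is a post-treatment mediator, not a confounder. Stratifying on it would bias the estimate; the causal effect is the crude pooled difference.
The causal difference is the pooled difference: 0.381 − 0.439 = -0.058.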